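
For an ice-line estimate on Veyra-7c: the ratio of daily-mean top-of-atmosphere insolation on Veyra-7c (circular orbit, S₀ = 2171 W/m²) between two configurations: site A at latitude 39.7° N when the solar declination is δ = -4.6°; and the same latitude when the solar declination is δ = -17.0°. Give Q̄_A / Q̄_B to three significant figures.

Q̄_A / Q̄_B ≈ 1.48

— Configuration A (φ=+39.7°):
cos H₀ = −tan(+39.7°) tan(-4.600°) = 0.0668, H₀ = 1.5039 rad.
Bracket: H₀ sin φ sin δ + cos φ cos δ sin H₀ = 1.5039×0.63877×-0.08020 + 0.76940×0.99678×0.99777 = -0.077044 + 0.765212 = 0.688168.
Q̄ = (S₀/π) × [bracket] = (2171/π) × 0.688168 = 475.56 W/m².
— Configuration B (φ=+39.7°):
cos H₀ = −tan(+39.7°) tan(-17.000°) = 0.2538, H₀ = 1.3142 rad.
Bracket: H₀ sin φ sin δ + cos φ cos δ sin H₀ = 1.3142×0.63877×-0.29237 + 0.76940×0.95630×0.96725 = -0.245436 + 0.711681 = 0.466245.
Q̄ = (S₀/π) × [bracket] = (2171/π) × 0.466245 = 322.20 W/m².
Ratio Q̄_A / Q̄_B = 475.56 / 322.20 = 1.476.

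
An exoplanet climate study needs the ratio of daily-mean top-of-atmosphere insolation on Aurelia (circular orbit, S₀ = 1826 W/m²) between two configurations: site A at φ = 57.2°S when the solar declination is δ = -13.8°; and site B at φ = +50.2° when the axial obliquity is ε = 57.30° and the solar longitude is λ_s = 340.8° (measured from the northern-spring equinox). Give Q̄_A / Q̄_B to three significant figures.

Q̄_A / Q̄_B ≈ 2.76

— Configuration A (φ=-57.2°):
cos H₀ = −tan(-57.2°) tan(-13.800°) = -0.3811, H₀ = 1.9618 rad.
Bracket: H₀ sin φ sin δ + cos φ cos δ sin H₀ = 1.9618×-0.84057×-0.23853 + 0.54171×0.97113×0.92452 = 0.393343 + 0.486363 = 0.879706.
Q̄ = (S₀/π) × [bracket] = (1826/π) × 0.879706 = 511.31 W/m².
— Configuration B (φ=+50.2°):
Solar declination: sin δ = sin ε · sin λ_s = sin 57.30° × sin 340.8° = -0.27674, so δ = -16.066°.
cos H₀ = −tan(+50.2°) tan(-16.066°) = 0.3457, H₀ = 1.2179 rad.
Bracket: H₀ sin φ sin δ + cos φ cos δ sin H₀ = 1.2179×0.76828×-0.27674 + 0.64011×0.96094×0.93836 = -0.258942 + 0.577192 = 0.318250.
Q̄ = (S₀/π) × [bracket] = (1826/π) × 0.318250 = 184.98 W/m².
Ratio Q̄_A / Q̄_B = 511.31 / 184.98 = 2.764.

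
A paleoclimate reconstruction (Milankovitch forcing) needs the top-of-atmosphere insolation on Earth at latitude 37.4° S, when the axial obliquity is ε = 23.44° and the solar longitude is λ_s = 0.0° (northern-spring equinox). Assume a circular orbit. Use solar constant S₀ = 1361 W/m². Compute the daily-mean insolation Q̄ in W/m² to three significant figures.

Solar declination: sin δ = sin ε · sin λ_s = sin 23.44° × sin 0.0° = 0.00000, so δ = +0.000°.
cos H₀ = −tan(-37.4°) tan(+0.000°) = 0.0000, H₀ = 1.5708 rad.
Bracket: H₀ sin φ sin δ + cos φ cos δ sin H₀ = 1.5708×-0.60738×0.00000 + 0.79441×1.00000×1.00000 = -0.000000 + 0.794410 = 0.794410.
Q̄ = (S₀/π) × [bracket] = (1361/π) × 0.794410 = 344.2 W/m².

Q̄ ≈ 344 W/m²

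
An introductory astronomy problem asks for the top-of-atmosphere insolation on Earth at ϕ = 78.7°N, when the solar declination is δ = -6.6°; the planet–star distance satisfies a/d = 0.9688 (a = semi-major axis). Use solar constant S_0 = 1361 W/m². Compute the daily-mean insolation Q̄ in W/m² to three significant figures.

cos h₀ = −tan(+78.7°) tan(-6.600°) = 0.5790, h₀ = 0.9532 rad.
Bracket: h₀ sin ϕ sin δ + cos ϕ cos δ sin h₀ = 0.9532×0.98061×-0.11494 + 0.19595×0.99337×0.81530 = -0.107436 + 0.158699 = 0.051263.
Inverse-square distance factor (a/d)² = 0.9688² = 0.938573.
Q̄ = (S_0/π) × 0.938573 × [bracket] = (1361/π) × 0.938573 × 0.051263 = 20.84 W/m².

Q̄ ≈ 20.8 W/m²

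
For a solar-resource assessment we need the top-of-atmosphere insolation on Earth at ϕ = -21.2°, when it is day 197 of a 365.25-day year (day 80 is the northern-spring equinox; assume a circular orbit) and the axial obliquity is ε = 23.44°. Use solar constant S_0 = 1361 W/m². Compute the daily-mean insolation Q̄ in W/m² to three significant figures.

Q̄ ≈ 293 W/m²

Solar longitude: L_s = 360° × (197 − 80)/365.25 = 115.318°.
sin δ = sin 23.44° × sin 115.318° = 0.35958, so δ = +21.074°.
cos h₀ = −tan(-21.2°) tan(+21.074°) = 0.1495, h₀ = 1.4208 rad.
Bracket: h₀ sin ϕ sin δ + cos ϕ cos δ sin h₀ = 1.4208×-0.36162×0.35958 + 0.93232×0.93311×0.98877 = -0.184748 + 0.860187 = 0.675439.
Q̄ = (S_0/π) × [bracket] = (1361/π) × 0.675439 = 292.6 W/m².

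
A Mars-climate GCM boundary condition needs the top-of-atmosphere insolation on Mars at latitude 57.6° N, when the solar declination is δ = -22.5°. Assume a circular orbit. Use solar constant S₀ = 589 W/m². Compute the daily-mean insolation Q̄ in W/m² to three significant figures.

Q̄ ≈ 18.2 W/m²

cos H₀ = −tan(+57.6°) tan(-22.500°) = 0.6527, H₀ = 0.8597 rad.
Bracket: H₀ sin φ sin δ + cos φ cos δ sin H₀ = 0.8597×0.84433×-0.38268 + 0.53583×0.92388×0.75762 = -0.277776 + 0.375054 = 0.097278.
Q̄ = (S₀/π) × [bracket] = (589/π) × 0.097278 = 18.24 W/m².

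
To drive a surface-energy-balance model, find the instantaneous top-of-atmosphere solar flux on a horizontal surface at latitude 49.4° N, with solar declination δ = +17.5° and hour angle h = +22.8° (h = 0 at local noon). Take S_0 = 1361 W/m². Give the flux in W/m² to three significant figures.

1.09e+03 W/m²

cos θ_z = sin ϕ sin δ + cos ϕ cos δ cos h = 0.228317 + 0.572158 = 0.800475.
Flux = S_0 · cos θ_z = 1361 × 0.800475 = 1089 W/m².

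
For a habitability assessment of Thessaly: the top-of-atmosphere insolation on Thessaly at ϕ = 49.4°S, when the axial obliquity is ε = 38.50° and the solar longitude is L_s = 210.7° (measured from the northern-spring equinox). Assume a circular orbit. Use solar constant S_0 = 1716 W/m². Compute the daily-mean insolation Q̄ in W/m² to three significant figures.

Solar declination: sin δ = sin ε · sin L_s = sin 38.50° × sin 210.7° = -0.31782, so δ = -18.531°.
cos h₀ = −tan(-49.4°) tan(-18.531°) = -0.3911, h₀ = 1.9726 rad.
Bracket: h₀ sin ϕ sin δ + cos ϕ cos δ sin h₀ = 1.9726×-0.75927×-0.31782 + 0.65077×0.94815×0.92035 = 0.476010 + 0.567881 = 1.043891.
Q̄ = (S_0/π) × [bracket] = (1716/π) × 1.043891 = 570.2 W/m².

Q̄ ≈ 570 W/m²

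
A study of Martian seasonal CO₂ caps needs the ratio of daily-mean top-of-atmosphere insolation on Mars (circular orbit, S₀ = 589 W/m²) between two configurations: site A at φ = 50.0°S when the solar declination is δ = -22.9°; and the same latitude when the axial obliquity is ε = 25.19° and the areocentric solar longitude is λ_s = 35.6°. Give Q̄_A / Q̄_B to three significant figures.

Q̄_A / Q̄_B ≈ 3.21

— Configuration A (φ=-50.0°):
cos H₀ = −tan(-50.0°) tan(-22.900°) = -0.5034, H₀ = 2.0983 rad.
Bracket: H₀ sin φ sin δ + cos φ cos δ sin H₀ = 2.0983×-0.76604×-0.38912 + 0.64279×0.92119×0.86404 = 0.625464 + 0.511625 = 1.137089.
Q̄ = (S₀/π) × [bracket] = (589/π) × 1.137089 = 213.19 W/m².
— Configuration B (φ=-50.0°):
sin δ = sin 25.19° × sin 35.6° = 0.24776, so δ = +14.345°.
cos H₀ = −tan(-50.0°) tan(+14.345°) = 0.3048, H₀ = 1.2611 rad.
Bracket: H₀ sin φ sin δ + cos φ cos δ sin H₀ = 1.2611×-0.76604×0.24776 + 0.64279×0.96882×0.95242 = -0.239349 + 0.593117 = 0.353768.
Q̄ = (S₀/π) × [bracket] = (589/π) × 0.353768 = 66.326 W/m².
Ratio Q̄_A / Q̄_B = 213.19 / 66.326 = 3.214.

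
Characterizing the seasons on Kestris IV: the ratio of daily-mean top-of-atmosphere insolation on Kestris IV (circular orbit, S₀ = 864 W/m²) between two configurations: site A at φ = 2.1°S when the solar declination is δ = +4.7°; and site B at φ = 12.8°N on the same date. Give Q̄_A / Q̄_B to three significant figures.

— Configuration A (φ=-2.1°):
cos H₀ = −tan(-2.1°) tan(+4.700°) = 0.0030, H₀ = 1.5678 rad.
Bracket: H₀ sin φ sin δ + cos φ cos δ sin H₀ = 1.5678×-0.03664×0.08194 + 0.99933×0.99664×1.00000 = -0.004707 + 0.995972 = 0.991265.
Q̄ = (S₀/π) × [bracket] = (864/π) × 0.991265 = 272.62 W/m².
— Configuration B (φ=+12.8°):
cos H₀ = −tan(+12.8°) tan(+4.700°) = -0.0187, H₀ = 1.5895 rad.
Bracket: H₀ sin φ sin δ + cos φ cos δ sin H₀ = 1.5895×0.22155×0.08194 + 0.97515×0.99664×0.99983 = 0.028855 + 0.971708 = 1.000563.
Q̄ = (S₀/π) × [bracket] = (864/π) × 1.000563 = 275.17 W/m².
Ratio Q̄_A / Q̄_B = 272.62 / 275.17 = 0.9907.

Q̄_A / Q̄_B ≈ 0.991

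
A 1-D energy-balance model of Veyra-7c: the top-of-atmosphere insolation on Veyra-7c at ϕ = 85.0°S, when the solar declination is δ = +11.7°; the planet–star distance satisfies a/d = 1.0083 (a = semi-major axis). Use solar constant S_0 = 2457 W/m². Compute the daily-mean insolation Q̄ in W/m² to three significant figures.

Q̄ ≈ 0.00 W/m²

cos h₀ = −tan(-85.0°) tan(+11.700°) = 2.3671 ≥ 1 ⇒ polar night, h₀ = 0 and Q̄ = 0.
Inverse-square distance factor (a/d)² = 1.0083² = 1.016669.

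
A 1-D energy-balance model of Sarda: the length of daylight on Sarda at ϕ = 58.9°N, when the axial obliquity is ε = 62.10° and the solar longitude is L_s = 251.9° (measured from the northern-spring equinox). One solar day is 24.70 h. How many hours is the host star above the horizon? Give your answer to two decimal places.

0.00 h

Solar declination: sin δ = sin ε · sin L_s = sin 62.10° × sin 251.9° = -0.84003, so δ = -57.144°.
cos h₀ = −tan ϕ · tan δ = 2.5667 ≥ 1, so the host star never rises (polar night) and h₀ = 0.
Daylight = 2h₀/(2π) × 24.70 h = (0.0000/π) × 24.70 = 0.00 h.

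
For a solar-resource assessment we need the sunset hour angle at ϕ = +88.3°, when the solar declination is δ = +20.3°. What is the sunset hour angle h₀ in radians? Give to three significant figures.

h₀ = 3.14 rad

Sunrise equation: cos h₀ = −tan ϕ · tan δ = -12.4636 ≤ −1, so the Sun never sets (polar day) and h₀ = π.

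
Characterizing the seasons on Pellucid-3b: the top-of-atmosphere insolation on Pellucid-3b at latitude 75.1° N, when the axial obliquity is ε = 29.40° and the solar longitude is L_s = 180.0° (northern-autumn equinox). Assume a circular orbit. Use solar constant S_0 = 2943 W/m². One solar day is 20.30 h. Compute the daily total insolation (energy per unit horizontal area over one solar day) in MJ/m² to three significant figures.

Solar declination: sin δ = sin ε · sin L_s = sin 29.40° × sin 180.0° = 0.00000, so δ = +0.000°.
cos h₀ = −tan(+75.1°) tan(+0.000°) = -0.0000, h₀ = 1.5708 rad.
Bracket: h₀ sin ϕ sin δ + cos ϕ cos δ sin h₀ = 1.5708×0.96638×0.00000 + 0.25713×1.00000×1.00000 = 0.000000 + 0.257130 = 0.257130.
Q̄ = (S_0/π) × [bracket] = (2943/π) × 0.257130 = 240.88 W/m².
Daily total = Q̄ × 20.30 h × 3600 s/h = 240.88 × 20.30 × 3600 / 10⁶ = 17.60 MJ/m².

17.6 MJ/m²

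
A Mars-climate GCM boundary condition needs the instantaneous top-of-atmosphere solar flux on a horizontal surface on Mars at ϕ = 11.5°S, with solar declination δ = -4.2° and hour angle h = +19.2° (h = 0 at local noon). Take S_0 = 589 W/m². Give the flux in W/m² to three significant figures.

cos θ_z = sin ϕ sin δ + cos ϕ cos δ cos h = 0.014601 + 0.922933 = 0.937534.
Flux = S_0 · cos θ_z = 589 × 0.937534 = 552.2 W/m².

552 W/m²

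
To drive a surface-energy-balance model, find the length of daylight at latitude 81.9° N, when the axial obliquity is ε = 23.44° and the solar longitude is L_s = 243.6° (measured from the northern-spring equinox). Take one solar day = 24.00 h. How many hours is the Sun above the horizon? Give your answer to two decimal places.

0.00 h

Solar declination: sin δ = sin ε · sin L_s = sin 23.44° × sin 243.6° = -0.35630, so δ = -20.873°.
cos h₀ = −tan ϕ · tan δ = 2.6794 ≥ 1, so the Sun never rises (polar night) and h₀ = 0.
Daylight = 2h₀/(2π) × 24.00 h = (0.0000/π) × 24.00 = 0.00 h.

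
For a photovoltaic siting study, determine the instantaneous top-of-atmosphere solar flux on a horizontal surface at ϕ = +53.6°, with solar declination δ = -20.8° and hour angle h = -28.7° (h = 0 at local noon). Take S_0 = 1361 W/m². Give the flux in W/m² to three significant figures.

273 W/m²

cos θ_z = sin ϕ sin δ + cos ϕ cos δ cos h = -0.285823 + 0.486591 = 0.200768.
Flux = S_0 · cos θ_z = 1361 × 0.200768 = 273.2 W/m².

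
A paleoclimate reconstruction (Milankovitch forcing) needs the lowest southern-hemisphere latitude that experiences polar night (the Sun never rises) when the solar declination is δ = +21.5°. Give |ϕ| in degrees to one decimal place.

Polar night requires cos h₀ = −tan ϕ tan δ ≥ 1, i.e. tan ϕ tan δ ≤ −1.
The boundary is |tan ϕ| · |tan δ| = 1, so |ϕ| = 90° − |δ| = 90° − 21.5° = 68.5° in the southern hemisphere.

|ϕ| = 68.5°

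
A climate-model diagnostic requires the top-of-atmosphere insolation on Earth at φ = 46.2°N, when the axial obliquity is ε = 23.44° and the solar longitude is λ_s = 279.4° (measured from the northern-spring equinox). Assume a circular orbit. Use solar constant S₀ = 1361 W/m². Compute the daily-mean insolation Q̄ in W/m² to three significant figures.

Q̄ ≈ 111 W/m²

Solar declination: sin δ = sin ε · sin λ_s = sin 23.44° × sin 279.4° = -0.39245, so δ = -23.107°.
cos H₀ = −tan(+46.2°) tan(-23.107°) = 0.4449, H₀ = 1.1097 rad.
Bracket: H₀ sin φ sin δ + cos φ cos δ sin H₀ = 1.1097×0.72176×-0.39245 + 0.69214×0.91977×0.89556 = -0.314328 + 0.570122 = 0.255794.
Q̄ = (S₀/π) × [bracket] = (1361/π) × 0.255794 = 110.8 W/m².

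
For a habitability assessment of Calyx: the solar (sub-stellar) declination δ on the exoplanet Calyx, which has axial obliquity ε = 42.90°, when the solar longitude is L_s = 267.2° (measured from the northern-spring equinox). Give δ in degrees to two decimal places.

sin δ = sin ε · sin L_s = sin 42.90° × sin 267.2° = -0.679908.
δ = arcsin(-0.679908) = -42.84°.

δ = -42.84°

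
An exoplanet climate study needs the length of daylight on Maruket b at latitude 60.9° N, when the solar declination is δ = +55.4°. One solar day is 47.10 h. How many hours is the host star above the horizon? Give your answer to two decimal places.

Sunrise equation: cos h₀ = −tan ϕ · tan δ = -2.6044 ≤ −1, so the host star never sets (polar day) and h₀ = π.
Daylight = 2h₀/(2π) × 47.10 h = (3.1416/π) × 47.10 = 47.10 h.

47.10 h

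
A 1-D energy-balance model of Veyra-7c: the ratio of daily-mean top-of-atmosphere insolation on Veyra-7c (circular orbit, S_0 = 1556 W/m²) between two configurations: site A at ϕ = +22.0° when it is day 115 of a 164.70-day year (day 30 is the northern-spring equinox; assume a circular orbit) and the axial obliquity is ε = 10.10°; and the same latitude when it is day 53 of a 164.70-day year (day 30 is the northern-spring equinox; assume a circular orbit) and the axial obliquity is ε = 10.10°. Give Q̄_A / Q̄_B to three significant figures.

— Configuration A (ϕ=+22.0°):
Solar longitude: L_s = 360° × (115 − 30)/164.70 = 185.792°.
sin δ = sin 10.10° × sin 185.792° = -0.01770, so δ = -1.014°.
cos h₀ = −tan(+22.0°) tan(-1.014°) = 0.0072, h₀ = 1.5636 rad.
Bracket: h₀ sin ϕ sin δ + cos ϕ cos δ sin h₀ = 1.5636×0.37461×-0.01770 + 0.92718×0.99984×0.99997 = -0.010368 + 0.927004 = 0.916636.
Q̄ = (S_0/π) × [bracket] = (1556/π) × 0.916636 = 454.00 W/m².
— Configuration B (ϕ=+22.0°):
Solar longitude: L_s = 360° × (53 − 30)/164.70 = 50.273°.
sin δ = sin 10.10° × sin 50.273° = 0.13487, so δ = +7.751°.
cos h₀ = −tan(+22.0°) tan(+7.751°) = -0.0550, h₀ = 1.6258 rad.
Bracket: h₀ sin ϕ sin δ + cos ϕ cos δ sin h₀ = 1.6258×0.37461×0.13487 + 0.92718×0.99086×0.99849 = 0.082141 + 0.917318 = 0.999459.
Q̄ = (S_0/π) × [bracket] = (1556/π) × 0.999459 = 495.02 W/m².
Ratio Q̄_A / Q̄_B = 454.00 / 495.02 = 0.9171.

Q̄_A / Q̄_B ≈ 0.917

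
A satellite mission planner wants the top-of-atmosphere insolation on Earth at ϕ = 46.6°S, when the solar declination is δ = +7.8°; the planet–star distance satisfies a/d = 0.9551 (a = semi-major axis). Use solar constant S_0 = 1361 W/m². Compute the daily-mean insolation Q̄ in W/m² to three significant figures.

cos h₀ = −tan(-46.6°) tan(+7.800°) = 0.1449, h₀ = 1.4254 rad.
Bracket: h₀ sin ϕ sin δ + cos ϕ cos δ sin h₀ = 1.4254×-0.72657×0.13572 + 0.68709×0.99075×0.98945 = -0.140559 + 0.673553 = 0.532994.
Inverse-square distance factor (a/d)² = 0.9551² = 0.912216.
Q̄ = (S_0/π) × 0.912216 × [bracket] = (1361/π) × 0.912216 × 0.532994 = 210.6 W/m².

Q̄ ≈ 211 W/m²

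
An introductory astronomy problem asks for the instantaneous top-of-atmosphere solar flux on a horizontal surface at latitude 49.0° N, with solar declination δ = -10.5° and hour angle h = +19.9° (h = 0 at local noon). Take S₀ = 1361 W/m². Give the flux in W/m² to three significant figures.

638 W/m²

cos θ_z = sin φ sin δ + cos φ cos δ cos h = -0.137535 + 0.606555 = 0.469020.
Flux = S₀ · cos θ_z = 1361 × 0.469020 = 638.3 W/m².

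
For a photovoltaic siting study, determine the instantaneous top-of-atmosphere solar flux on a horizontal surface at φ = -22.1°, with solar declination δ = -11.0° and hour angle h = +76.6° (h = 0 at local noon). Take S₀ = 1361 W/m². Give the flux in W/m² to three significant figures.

cos θ_z = sin φ sin δ + cos φ cos δ cos h = 0.071787 + 0.210776 = 0.282563.
Flux = S₀ · cos θ_z = 1361 × 0.282563 = 384.6 W/m².

385 W/m²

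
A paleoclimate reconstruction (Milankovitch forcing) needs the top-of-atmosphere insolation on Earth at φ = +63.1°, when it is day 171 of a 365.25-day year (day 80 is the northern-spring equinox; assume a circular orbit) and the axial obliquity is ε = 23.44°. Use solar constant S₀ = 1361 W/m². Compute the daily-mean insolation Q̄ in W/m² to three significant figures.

Solar longitude: λ_s = 360° × (171 − 80)/365.25 = 89.692°.
sin δ = sin 23.44° × sin 89.692° = 0.39778, so δ = +23.440°.
cos H₀ = −tan(+63.1°) tan(+23.440°) = -0.8546, H₀ = 2.5956 rad.
Bracket: H₀ sin φ sin δ + cos φ cos δ sin H₀ = 2.5956×0.89180×0.39778 + 0.45243×0.91748×0.51930 = 0.920764 + 0.215559 = 1.136323.
Q̄ = (S₀/π) × [bracket] = (1361/π) × 1.136323 = 492.3 W/m².

Q̄ ≈ 492 W/m²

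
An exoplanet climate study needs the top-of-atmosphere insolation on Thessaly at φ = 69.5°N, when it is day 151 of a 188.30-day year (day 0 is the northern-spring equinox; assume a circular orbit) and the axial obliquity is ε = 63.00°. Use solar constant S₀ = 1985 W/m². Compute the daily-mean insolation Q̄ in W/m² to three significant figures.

Q̄ ≈ 0.00 W/m²

Solar longitude: λ_s = 360° × (151 − 0)/188.30 = 288.688°.
sin δ = sin 63.00° × sin 288.688° = -0.84403, so δ = -57.568°.
cos H₀ = −tan(+69.5°) tan(-57.568°) = 4.2093 ≥ 1 ⇒ polar night, H₀ = 0 and Q̄ = 0.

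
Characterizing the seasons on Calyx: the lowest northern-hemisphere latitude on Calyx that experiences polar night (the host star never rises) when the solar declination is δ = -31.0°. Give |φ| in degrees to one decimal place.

Polar night requires cos H₀ = −tan φ tan δ ≥ 1, i.e. tan φ tan δ ≤ −1.
The boundary is |tan φ| · |tan δ| = 1, so |φ| = 90° − |δ| = 90° − 31.0° = 59.0° in the northern hemisphere.

|φ| = 59.0°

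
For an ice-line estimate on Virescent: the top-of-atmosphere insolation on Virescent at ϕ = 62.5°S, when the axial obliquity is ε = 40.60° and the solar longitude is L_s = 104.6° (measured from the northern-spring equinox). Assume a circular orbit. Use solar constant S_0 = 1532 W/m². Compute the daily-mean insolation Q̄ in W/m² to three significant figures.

Q̄ ≈ 0.00 W/m²

Solar declination: sin δ = sin ε · sin L_s = sin 40.60° × sin 104.6° = 0.62976, so δ = +39.032°.
cos h₀ = −tan(-62.5°) tan(+39.032°) = 1.5574 ≥ 1 ⇒ polar night, h₀ = 0 and Q̄ = 0.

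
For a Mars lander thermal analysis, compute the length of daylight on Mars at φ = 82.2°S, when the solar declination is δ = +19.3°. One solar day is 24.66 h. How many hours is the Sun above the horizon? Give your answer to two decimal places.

0.00 h

cos H₀ = −tan φ · tan δ = 2.5565 ≥ 1, so the Sun never rises (polar night) and H₀ = 0.
Daylight = 2H₀/(2π) × 24.66 h = (0.0000/π) × 24.66 = 0.00 h.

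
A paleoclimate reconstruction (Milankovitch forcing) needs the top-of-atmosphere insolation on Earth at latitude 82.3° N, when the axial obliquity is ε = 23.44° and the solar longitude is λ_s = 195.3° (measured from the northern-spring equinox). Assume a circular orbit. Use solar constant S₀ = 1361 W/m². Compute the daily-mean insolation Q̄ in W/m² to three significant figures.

Solar declination: sin δ = sin ε · sin λ_s = sin 23.44° × sin 195.3° = -0.10497, so δ = -6.025°.
cos H₀ = −tan(+82.3°) tan(-6.025°) = 0.7807, H₀ = 0.6751 rad.
Bracket: H₀ sin φ sin δ + cos φ cos δ sin H₀ = 0.6751×0.99098×-0.10497 + 0.13399×0.99448×0.62496 = -0.070226 + 0.083276 = 0.013050.
Q̄ = (S₀/π) × [bracket] = (1361/π) × 0.013050 = 5.654 W/m².

Q̄ ≈ 5.65 W/m²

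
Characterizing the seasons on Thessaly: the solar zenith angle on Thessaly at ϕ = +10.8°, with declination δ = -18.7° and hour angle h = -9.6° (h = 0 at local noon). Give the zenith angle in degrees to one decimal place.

cos θ_z = sin ϕ sin δ + cos ϕ cos δ cos h = -0.060077 + 0.917403 = 0.857326.
θ_z = arccos(0.857326) = 31.0°.

θ_z = 31.0°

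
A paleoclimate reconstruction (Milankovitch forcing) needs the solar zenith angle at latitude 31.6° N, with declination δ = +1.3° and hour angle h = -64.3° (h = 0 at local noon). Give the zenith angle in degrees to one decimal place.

cos θ_z = sin φ sin δ + cos φ cos δ cos h = 0.011888 + 0.369264 = 0.381152.
θ_z = arccos(0.381152) = 67.6°.

θ_z = 67.6°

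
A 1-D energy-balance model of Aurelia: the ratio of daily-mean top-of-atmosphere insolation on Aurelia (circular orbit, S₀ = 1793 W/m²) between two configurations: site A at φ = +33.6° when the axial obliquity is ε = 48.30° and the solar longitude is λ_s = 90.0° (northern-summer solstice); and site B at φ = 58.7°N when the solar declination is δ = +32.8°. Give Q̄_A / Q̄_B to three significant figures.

Q̄_A / Q̄_B ≈ 0.939

— Configuration A (φ=+33.6°):
Solar declination: sin δ = sin ε · sin λ_s = sin 48.30° × sin 90.0° = 0.74664, so δ = +48.300°.
cos H₀ = −tan(+33.6°) tan(+48.300°) = -0.7457, H₀ = 2.4124 rad.
Bracket: H₀ sin φ sin δ + cos φ cos δ sin H₀ = 2.4124×0.55339×0.74664 + 0.83292×0.66523×0.66628 = 0.996763 + 0.369175 = 1.365938.
Q̄ = (S₀/π) × [bracket] = (1793/π) × 1.365938 = 779.58 W/m².
— Configuration B (φ=+58.7°):
cos H₀ = −tan(+58.7°) tan(+32.800°) = -1.0599 ≤ −1 ⇒ polar day, H₀ = π.
Bracket: H₀ sin φ sin δ + cos φ cos δ sin H₀ = 3.1416×0.85446×0.54171 + 0.51952×0.84057×0.00000 = 1.454151 + 0.000000 = 1.454151.
Q̄ = (S₀/π) × [bracket] = (1793/π) × 1.454151 = 829.93 W/m².
Ratio Q̄_A / Q̄_B = 779.58 / 829.93 = 0.9393.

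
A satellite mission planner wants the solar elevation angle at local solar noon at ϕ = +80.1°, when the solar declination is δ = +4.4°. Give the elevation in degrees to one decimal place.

14.3°

At local noon the hour angle is zero, so the zenith angle equals |ϕ − δ| = |+80.1° − (+4.400°)| = 75.700°.
Elevation = 90° − 75.700° = 14.3°.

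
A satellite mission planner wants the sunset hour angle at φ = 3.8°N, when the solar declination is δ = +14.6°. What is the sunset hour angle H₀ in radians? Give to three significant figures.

H₀ = 1.59 rad

cos H₀ = −tan φ · tan δ = −tan(+3.8°) × tan(+14.600°) = -0.0173, so H₀ = 1.5881 rad = 90.99°.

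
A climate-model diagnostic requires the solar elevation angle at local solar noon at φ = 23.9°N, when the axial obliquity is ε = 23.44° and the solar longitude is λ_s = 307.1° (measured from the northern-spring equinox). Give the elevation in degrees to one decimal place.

47.6°

Solar declination: sin δ = sin ε · sin λ_s = sin 23.44° × sin 307.1° = -0.31727, so δ = -18.498°.
At local noon the hour angle is zero, so the zenith angle equals |φ − δ| = |+23.9° − (-18.498°)| = 42.398°.
Elevation = 90° − 42.398° = 47.6°.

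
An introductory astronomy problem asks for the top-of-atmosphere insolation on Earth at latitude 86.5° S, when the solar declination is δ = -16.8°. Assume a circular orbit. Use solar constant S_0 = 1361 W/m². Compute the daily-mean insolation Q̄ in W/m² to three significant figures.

cos h₀ = −tan(-86.5°) tan(-16.800°) = -4.9363 ≤ −1 ⇒ polar day, h₀ = π.
Bracket: h₀ sin ϕ sin δ + cos ϕ cos δ sin h₀ = 3.1416×-0.99813×-0.28903 + 0.06105×0.95732×0.00000 = 0.906319 + 0.000000 = 0.906319.
Q̄ = (S_0/π) × [bracket] = (1361/π) × 0.906319 = 392.6 W/m².

Q̄ ≈ 393 W/m²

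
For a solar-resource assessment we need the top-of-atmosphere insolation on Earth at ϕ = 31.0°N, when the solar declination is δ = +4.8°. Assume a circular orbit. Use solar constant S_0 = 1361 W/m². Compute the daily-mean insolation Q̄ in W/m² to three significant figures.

Q̄ ≈ 400 W/m²

cos h₀ = −tan(+31.0°) tan(+4.800°) = -0.0505, h₀ = 1.6213 rad.
Bracket: h₀ sin ϕ sin δ + cos ϕ cos δ sin h₀ = 1.6213×0.51504×0.08368 + 0.85717×0.99649×0.99873 = 0.069876 + 0.853077 = 0.922953.
Q̄ = (S_0/π) × [bracket] = (1361/π) × 0.922953 = 399.8 W/m².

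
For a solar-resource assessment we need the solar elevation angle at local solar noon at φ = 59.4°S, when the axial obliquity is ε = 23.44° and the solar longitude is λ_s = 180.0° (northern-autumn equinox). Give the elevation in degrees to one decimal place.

30.6°

Solar declination: sin δ = sin ε · sin λ_s = sin 23.44° × sin 180.0° = 0.00000, so δ = +0.000°.
At local noon the hour angle is zero, so the zenith angle equals |φ − δ| = |-59.4° − (+0.000°)| = 59.400°.
Elevation = 90° − 59.400° = 30.6°.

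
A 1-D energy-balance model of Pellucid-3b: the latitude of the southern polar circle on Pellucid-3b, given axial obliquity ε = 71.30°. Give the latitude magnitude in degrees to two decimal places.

18.70°

The polar circle is the lowest latitude that experiences at least one full rotation of continuous darkness at the northern-summer solstice; it lies at |φ| = 90° − ε = 90° − 71.30° = 18.70°.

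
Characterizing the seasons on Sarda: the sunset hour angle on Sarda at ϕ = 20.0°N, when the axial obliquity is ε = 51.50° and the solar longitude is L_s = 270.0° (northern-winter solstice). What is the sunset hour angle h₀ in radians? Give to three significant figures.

Solar declination: sin δ = sin ε · sin L_s = sin 51.50° × sin 270.0° = -0.78261, so δ = -51.500°.
cos h₀ = −tan ϕ · tan δ = −tan(+20.0°) × tan(-51.500°) = 0.4576, so h₀ = 1.0955 rad = 62.77°.

h₀ = 1.10 rad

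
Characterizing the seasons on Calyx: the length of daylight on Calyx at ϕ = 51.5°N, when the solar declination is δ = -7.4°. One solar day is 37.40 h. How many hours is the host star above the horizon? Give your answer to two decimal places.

cos h₀ = −tan ϕ · tan δ = −tan(+51.5°) × tan(-7.400°) = 0.1633, so h₀ = 1.4068 rad = 80.60°.
Daylight = 2h₀/(2π) × 37.40 h = (1.4068/π) × 37.40 = 16.75 h.

16.75 h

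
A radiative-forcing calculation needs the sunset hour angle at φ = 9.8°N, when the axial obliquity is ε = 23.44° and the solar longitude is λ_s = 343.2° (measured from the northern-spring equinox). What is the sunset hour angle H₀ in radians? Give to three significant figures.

Solar declination: sin δ = sin ε · sin λ_s = sin 23.44° × sin 343.2° = -0.11497, so δ = -6.602°.
cos H₀ = −tan φ · tan δ = −tan(+9.8°) × tan(-6.602°) = 0.0200, so H₀ = 1.5508 rad = 88.85°.

H₀ = 1.55 rad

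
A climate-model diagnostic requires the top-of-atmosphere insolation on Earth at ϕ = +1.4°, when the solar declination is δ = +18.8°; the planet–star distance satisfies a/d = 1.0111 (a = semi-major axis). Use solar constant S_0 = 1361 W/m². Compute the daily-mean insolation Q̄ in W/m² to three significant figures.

Q̄ ≈ 425 W/m²

cos h₀ = −tan(+1.4°) tan(+18.800°) = -0.0083, h₀ = 1.5791 rad.
Bracket: h₀ sin ϕ sin δ + cos ϕ cos δ sin h₀ = 1.5791×0.02443×0.32227 + 0.99970×0.94665×0.99997 = 0.012432 + 0.946338 = 0.958770.
Inverse-square distance factor (a/d)² = 1.0111² = 1.022323.
Q̄ = (S_0/π) × 1.022323 × [bracket] = (1361/π) × 1.022323 × 0.958770 = 424.6 W/m².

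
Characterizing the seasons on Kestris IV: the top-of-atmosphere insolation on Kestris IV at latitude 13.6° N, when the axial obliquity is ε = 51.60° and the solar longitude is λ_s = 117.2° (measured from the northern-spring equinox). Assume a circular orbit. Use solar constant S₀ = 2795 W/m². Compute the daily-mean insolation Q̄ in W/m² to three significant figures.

Q̄ ≈ 866 W/m²

Solar declination: sin δ = sin ε · sin λ_s = sin 51.60° × sin 117.2° = 0.69703, so δ = +44.189°.
cos H₀ = −tan(+13.6°) tan(+44.189°) = -0.2352, H₀ = 1.8082 rad.
Bracket: H₀ sin φ sin δ + cos φ cos δ sin H₀ = 1.8082×0.23514×0.69703 + 0.97196×0.71704×0.97195 = 0.296363 + 0.677385 = 0.973748.
Q̄ = (S₀/π) × [bracket] = (2795/π) × 0.973748 = 866.3 W/m².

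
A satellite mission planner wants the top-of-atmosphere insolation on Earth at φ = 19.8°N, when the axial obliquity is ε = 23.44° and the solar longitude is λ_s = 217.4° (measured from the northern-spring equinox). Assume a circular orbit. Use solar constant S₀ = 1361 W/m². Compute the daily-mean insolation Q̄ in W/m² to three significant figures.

Q̄ ≈ 341 W/m²

Solar declination: sin δ = sin ε · sin λ_s = sin 23.44° × sin 217.4° = -0.24161, so δ = -13.981°.
cos H₀ = −tan(+19.8°) tan(-13.981°) = 0.0896, H₀ = 1.4810 rad.
Bracket: H₀ sin φ sin δ + cos φ cos δ sin H₀ = 1.4810×0.33874×-0.24161 + 0.94088×0.97037×0.99597 = -0.121209 + 0.909322 = 0.788113.
Q̄ = (S₀/π) × [bracket] = (1361/π) × 0.788113 = 341.4 W/m².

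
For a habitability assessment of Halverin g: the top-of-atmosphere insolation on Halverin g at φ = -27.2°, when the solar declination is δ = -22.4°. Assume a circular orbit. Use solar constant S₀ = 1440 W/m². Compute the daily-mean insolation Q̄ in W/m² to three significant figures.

Q̄ ≈ 511 W/m²

cos H₀ = −tan(-27.2°) tan(-22.400°) = -0.2118, H₀ = 1.7842 rad.
Bracket: H₀ sin φ sin δ + cos φ cos δ sin H₀ = 1.7842×-0.45710×-0.38107 + 0.88942×0.92455×0.97731 = 0.310785 + 0.803655 = 1.114440.
Q̄ = (S₀/π) × [bracket] = (1440/π) × 1.114440 = 510.8 W/m².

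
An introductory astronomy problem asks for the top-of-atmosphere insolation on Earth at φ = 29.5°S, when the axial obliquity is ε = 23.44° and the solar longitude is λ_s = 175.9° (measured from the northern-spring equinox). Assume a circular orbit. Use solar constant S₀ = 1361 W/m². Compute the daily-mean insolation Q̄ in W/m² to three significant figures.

Solar declination: sin δ = sin ε · sin λ_s = sin 23.44° × sin 175.9° = 0.02844, so δ = +1.630°.
cos H₀ = −tan(-29.5°) tan(+1.630°) = 0.0161, H₀ = 1.5547 rad.
Bracket: H₀ sin φ sin δ + cos φ cos δ sin H₀ = 1.5547×-0.49242×0.02844 + 0.87036×0.99960×0.99987 = -0.021773 + 0.869899 = 0.848126.
Q̄ = (S₀/π) × [bracket] = (1361/π) × 0.848126 = 367.4 W/m².

Q̄ ≈ 367 W/m²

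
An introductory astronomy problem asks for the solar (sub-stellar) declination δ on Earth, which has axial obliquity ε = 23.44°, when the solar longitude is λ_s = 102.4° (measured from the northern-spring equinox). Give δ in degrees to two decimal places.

sin δ = sin ε · sin λ_s = sin 23.44° × sin 102.4° = 0.388509.
δ = arcsin(0.388509) = +22.86°.

δ = +22.86°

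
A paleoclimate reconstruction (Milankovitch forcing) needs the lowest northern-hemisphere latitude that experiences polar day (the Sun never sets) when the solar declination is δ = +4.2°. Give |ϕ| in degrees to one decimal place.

Polar day requires cos h₀ = −tan ϕ tan δ ≤ −1, i.e. tan ϕ tan δ ≥ 1.
The boundary is |tan ϕ| · |tan δ| = 1, so |ϕ| = 90° − |δ| = 90° − 4.2° = 85.8° in the northern hemisphere.

|ϕ| = 85.8°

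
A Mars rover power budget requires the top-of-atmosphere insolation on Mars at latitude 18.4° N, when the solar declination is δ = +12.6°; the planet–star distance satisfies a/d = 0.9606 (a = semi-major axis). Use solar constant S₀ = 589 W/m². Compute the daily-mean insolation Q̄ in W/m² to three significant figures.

Q̄ ≈ 179 W/m²

cos H₀ = −tan(+18.4°) tan(+12.600°) = -0.0744, H₀ = 1.6452 rad.
Bracket: H₀ sin φ sin δ + cos φ cos δ sin H₀ = 1.6452×0.31565×0.21814 + 0.94888×0.97592×0.99723 = 0.113282 + 0.923466 = 1.036748.
Inverse-square distance factor (a/d)² = 0.9606² = 0.922752.
Q̄ = (S₀/π) × 0.922752 × [bracket] = (589/π) × 0.922752 × 1.036748 = 179.4 W/m².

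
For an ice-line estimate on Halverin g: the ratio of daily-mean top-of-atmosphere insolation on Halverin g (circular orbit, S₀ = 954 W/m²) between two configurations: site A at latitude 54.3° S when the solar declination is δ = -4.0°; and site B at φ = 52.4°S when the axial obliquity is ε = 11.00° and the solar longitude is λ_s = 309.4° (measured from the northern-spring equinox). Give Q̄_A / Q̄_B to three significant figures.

Q̄_A / Q̄_B ≈ 0.844

— Configuration A (φ=-54.3°):
cos H₀ = −tan(-54.3°) tan(-4.000°) = -0.0973, H₀ = 1.6683 rad.
Bracket: H₀ sin φ sin δ + cos φ cos δ sin H₀ = 1.6683×-0.81208×-0.06976 + 0.58354×0.99756×0.99525 = 0.094510 + 0.579351 = 0.673861.
Q̄ = (S₀/π) × [bracket] = (954/π) × 0.673861 = 204.63 W/m².
— Configuration B (φ=-52.4°):
Solar declination: sin δ = sin ε · sin λ_s = sin 11.00° × sin 309.4° = -0.14744, so δ = -8.479°.
cos H₀ = −tan(-52.4°) tan(-8.479°) = -0.1936, H₀ = 1.7656 rad.
Bracket: H₀ sin φ sin δ + cos φ cos δ sin H₀ = 1.7656×-0.79229×-0.14744 + 0.61015×0.98907×0.98109 = 0.206249 + 0.592069 = 0.798318.
Q̄ = (S₀/π) × [bracket] = (954/π) × 0.798318 = 242.42 W/m².
Ratio Q̄_A / Q̄_B = 204.63 / 242.42 = 0.8441.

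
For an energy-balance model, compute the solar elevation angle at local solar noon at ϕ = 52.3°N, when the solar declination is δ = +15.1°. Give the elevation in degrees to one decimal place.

At local noon the hour angle is zero, so the zenith angle equals |ϕ − δ| = |+52.3° − (+15.100°)| = 37.200°.
Elevation = 90° − 37.200° = 52.8°.

52.8°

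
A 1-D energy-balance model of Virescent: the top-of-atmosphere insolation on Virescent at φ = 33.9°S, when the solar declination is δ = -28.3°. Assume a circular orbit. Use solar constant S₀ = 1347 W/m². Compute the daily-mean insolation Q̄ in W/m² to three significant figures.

cos H₀ = −tan(-33.9°) tan(-28.300°) = -0.3618, H₀ = 1.9410 rad.
Bracket: H₀ sin φ sin δ + cos φ cos δ sin H₀ = 1.9410×-0.55775×-0.47409 + 0.83001×0.88048×0.93225 = 0.513246 + 0.681295 = 1.194541.
Q̄ = (S₀/π) × [bracket] = (1347/π) × 1.194541 = 512.2 W/m².

Q̄ ≈ 512 W/m²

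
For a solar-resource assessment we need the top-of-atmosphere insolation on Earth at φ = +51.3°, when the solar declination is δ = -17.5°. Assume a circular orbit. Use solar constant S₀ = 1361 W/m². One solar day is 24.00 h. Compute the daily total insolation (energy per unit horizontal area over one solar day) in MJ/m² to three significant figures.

10.3 MJ/m²

cos H₀ = −tan(+51.3°) tan(-17.500°) = 0.3936, H₀ = 1.1663 rad.
Bracket: H₀ sin φ sin δ + cos φ cos δ sin H₀ = 1.1663×0.78043×-0.30071 + 0.62524×0.95372×0.91930 = -0.273711 + 0.548182 = 0.274471.
Q̄ = (S₀/π) × [bracket] = (1361/π) × 0.274471 = 118.91 W/m².
Daily total = Q̄ × 24.00 h × 3600 s/h = 118.91 × 24.00 × 3600 / 10⁶ = 10.27 MJ/m².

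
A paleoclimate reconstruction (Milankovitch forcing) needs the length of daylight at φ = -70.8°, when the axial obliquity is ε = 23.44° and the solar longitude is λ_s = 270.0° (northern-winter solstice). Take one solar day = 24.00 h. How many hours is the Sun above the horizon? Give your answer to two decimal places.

Solar declination: sin δ = sin ε · sin λ_s = sin 23.44° × sin 270.0° = -0.39779, so δ = -23.440°.
Sunrise equation: cos H₀ = −tan φ · tan δ = -1.2450 ≤ −1, so the Sun never sets (polar day) and H₀ = π.
Daylight = 2H₀/(2π) × 24.00 h = (3.1416/π) × 24.00 = 24.00 h.

24.00 h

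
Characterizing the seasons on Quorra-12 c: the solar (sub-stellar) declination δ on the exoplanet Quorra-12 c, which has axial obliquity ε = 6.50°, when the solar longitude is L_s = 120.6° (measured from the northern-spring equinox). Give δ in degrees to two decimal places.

δ = +5.59°

sin δ = sin ε · sin L_s = sin 6.50° × sin 120.6° = 0.097439.
δ = arcsin(0.097439) = +5.59°.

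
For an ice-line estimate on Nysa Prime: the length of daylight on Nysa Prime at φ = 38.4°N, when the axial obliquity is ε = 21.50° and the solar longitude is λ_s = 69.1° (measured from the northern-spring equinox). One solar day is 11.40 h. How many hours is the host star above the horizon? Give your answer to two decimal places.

Solar declination: sin δ = sin ε · sin λ_s = sin 21.50° × sin 69.1° = 0.34239, so δ = +20.022°.
cos H₀ = −tan φ · tan δ = −tan(+38.4°) × tan(+20.022°) = -0.2888, so H₀ = 1.8638 rad = 106.79°.
Daylight = 2H₀/(2π) × 11.40 h = (1.8638/π) × 11.40 = 6.76 h.

6.76 h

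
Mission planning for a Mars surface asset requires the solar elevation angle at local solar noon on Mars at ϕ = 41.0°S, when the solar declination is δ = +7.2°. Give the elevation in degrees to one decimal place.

At local noon the hour angle is zero, so the zenith angle equals |ϕ − δ| = |-41.0° − (+7.200°)| = 48.200°.
Elevation = 90° − 48.200° = 41.8°.

41.8°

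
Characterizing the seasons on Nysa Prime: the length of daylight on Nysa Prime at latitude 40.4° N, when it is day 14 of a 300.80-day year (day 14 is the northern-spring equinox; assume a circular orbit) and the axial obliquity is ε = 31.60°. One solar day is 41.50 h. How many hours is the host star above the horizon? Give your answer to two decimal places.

20.75 h

Solar longitude: L_s = 360° × (14 − 14)/300.80 = 0.000°.
sin δ = sin 31.60° × sin 0.000° = 0.00000, so δ = +0.000°.
cos h₀ = −tan ϕ · tan δ = −tan(+40.4°) × tan(+0.000°) = -0.0000, so h₀ = 1.5708 rad = 90.00°.
Daylight = 2h₀/(2π) × 41.50 h = (1.5708/π) × 41.50 = 20.75 h.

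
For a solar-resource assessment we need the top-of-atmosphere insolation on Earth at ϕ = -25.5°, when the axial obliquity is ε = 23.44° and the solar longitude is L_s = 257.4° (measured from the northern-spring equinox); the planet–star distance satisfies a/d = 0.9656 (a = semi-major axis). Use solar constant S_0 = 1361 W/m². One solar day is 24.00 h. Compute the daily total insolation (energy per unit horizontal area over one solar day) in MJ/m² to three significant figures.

38.8 MJ/m²

Solar declination: sin δ = sin ε · sin L_s = sin 23.44° × sin 257.4° = -0.38821, so δ = -22.843°.
cos h₀ = −tan(-25.5°) tan(-22.843°) = -0.2009, h₀ = 1.7731 rad.
Bracket: h₀ sin ϕ sin δ + cos ϕ cos δ sin h₀ = 1.7731×-0.43051×-0.38821 + 0.90259×0.92157×0.97961 = 0.296335 + 0.814839 = 1.111174.
Inverse-square distance factor (a/d)² = 0.9656² = 0.932383.
Q̄ = (S_0/π) × 0.932383 × [bracket] = (1361/π) × 0.932383 × 1.111174 = 448.83 W/m².
Daily total = Q̄ × 24.00 h × 3600 s/h = 448.83 × 24.00 × 3600 / 10⁶ = 38.78 MJ/m².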